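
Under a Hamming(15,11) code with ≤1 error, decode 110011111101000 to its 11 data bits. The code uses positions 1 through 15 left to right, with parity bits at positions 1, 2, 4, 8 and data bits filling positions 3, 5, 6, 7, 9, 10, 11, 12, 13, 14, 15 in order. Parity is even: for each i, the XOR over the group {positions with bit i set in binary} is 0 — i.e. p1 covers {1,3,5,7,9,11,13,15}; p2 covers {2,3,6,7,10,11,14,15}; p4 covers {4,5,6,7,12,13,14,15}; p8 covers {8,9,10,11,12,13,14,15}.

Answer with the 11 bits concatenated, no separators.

01111101000

s1 (pos 1,3,5,7,9,11,13,15): 1⊕0⊕1⊕1⊕1⊕0⊕0⊕0 = 0
s2 (pos 2,3,6,7,10,11,14,15): 1⊕0⊕1⊕1⊕1⊕0⊕0⊕0 = 0
s4 (pos 4,5,6,7,12,13,14,15): 0⊕1⊕1⊕1⊕1⊕0⊕0⊕0 = 0
s8 (pos 8,9,10,11,12,13,14,15): 1⊕1⊕1⊕0⊕1⊕0⊕0⊕0 = 0
Syndrome s8…s1 = 0000 → no error.
Read data bits from positions 3,5,6,7,9,10,11,12,13,14,15: 01111101000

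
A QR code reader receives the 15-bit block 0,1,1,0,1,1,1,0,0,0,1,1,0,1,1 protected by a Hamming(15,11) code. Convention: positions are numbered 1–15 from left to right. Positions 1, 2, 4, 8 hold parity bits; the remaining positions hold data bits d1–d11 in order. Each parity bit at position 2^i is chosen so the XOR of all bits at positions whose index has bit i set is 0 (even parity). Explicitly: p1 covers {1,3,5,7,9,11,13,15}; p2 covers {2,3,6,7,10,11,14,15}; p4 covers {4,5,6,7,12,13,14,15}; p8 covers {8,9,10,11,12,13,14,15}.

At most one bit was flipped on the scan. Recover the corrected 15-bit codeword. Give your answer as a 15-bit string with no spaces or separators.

010011100011011

s1 (pos 1,3,5,7,9,11,13,15): 0⊕1⊕1⊕1⊕0⊕1⊕0⊕1 = 1
s2 (pos 2,3,6,7,10,11,14,15): 1⊕1⊕1⊕1⊕0⊕1⊕1⊕1 = 1
s4 (pos 4,5,6,7,12,13,14,15): 0⊕1⊕1⊕1⊕1⊕0⊕1⊕1 = 0
s8 (pos 8,9,10,11,12,13,14,15): 0⊕0⊕0⊕1⊕1⊕0⊕1⊕1 = 0
Syndrome s8…s1 = 0011 → error at position 3.
Flip position 3: 011011100011011 → 010011100011011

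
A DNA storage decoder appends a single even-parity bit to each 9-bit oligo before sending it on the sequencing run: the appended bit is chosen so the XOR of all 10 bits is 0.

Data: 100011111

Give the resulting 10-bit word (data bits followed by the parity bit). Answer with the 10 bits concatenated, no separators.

1000111110

XOR of the 9 data bits: 1⊕0⊕0⊕0⊕1⊕1⊕1⊕1⊕1 = 0
Parity bit = 0 (so all 10 bits XOR to 0).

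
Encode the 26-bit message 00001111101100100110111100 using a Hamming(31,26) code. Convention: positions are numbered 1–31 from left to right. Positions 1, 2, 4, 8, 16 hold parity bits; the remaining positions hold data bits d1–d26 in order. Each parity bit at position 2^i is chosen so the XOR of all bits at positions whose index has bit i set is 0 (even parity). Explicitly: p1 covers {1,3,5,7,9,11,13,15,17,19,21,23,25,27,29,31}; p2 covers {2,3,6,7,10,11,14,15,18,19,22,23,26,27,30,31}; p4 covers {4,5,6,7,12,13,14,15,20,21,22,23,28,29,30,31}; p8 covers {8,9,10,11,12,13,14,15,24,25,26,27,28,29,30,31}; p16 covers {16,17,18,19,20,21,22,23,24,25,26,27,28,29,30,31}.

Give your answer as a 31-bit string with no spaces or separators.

Place data at non-parity positions: p1 p2 0 p4 0 0 0 p8 1 1 1 1 1 0 1 p16 1 0 0 1 0 0 1 1 0 1 1 1 1 0 0
p1 (pos 1,3,5,7,9,11,13,15,17,19,21,23,25,27,29,31): XOR of data positions = 0⊕0⊕0⊕1⊕1⊕1⊕1⊕1⊕0⊕0⊕1⊕0⊕1⊕1⊕0 = 0
p2 (pos 2,3,6,7,10,11,14,15,18,19,22,23,26,27,30,31): XOR of data positions = 0⊕0⊕0⊕1⊕1⊕0⊕1⊕0⊕0⊕0⊕1⊕1⊕1⊕0⊕0 = 0
p4 (pos 4,5,6,7,12,13,14,15,20,21,22,23,28,29,30,31): XOR of data positions = 0⊕0⊕0⊕1⊕1⊕0⊕1⊕1⊕0⊕0⊕1⊕1⊕1⊕0⊕0 = 1
p8 (pos 8,9,10,11,12,13,14,15,24,25,26,27,28,29,30,31): XOR of data positions = 1⊕1⊕1⊕1⊕1⊕0⊕1⊕1⊕0⊕1⊕1⊕1⊕1⊕0⊕0 = 1
p16 (pos 16,17,18,19,20,21,22,23,24,25,26,27,28,29,30,31): XOR of data positions = 1⊕0⊕0⊕1⊕0⊕0⊕1⊕1⊕0⊕1⊕1⊕1⊕1⊕0⊕0 = 0
Codeword: 0001000111111010100100110111100

0001000111111010100100110111100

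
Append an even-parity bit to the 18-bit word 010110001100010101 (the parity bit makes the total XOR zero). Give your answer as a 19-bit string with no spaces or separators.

0101100011000101010

XOR of the 18 data bits: 0⊕1⊕0⊕1⊕1⊕0⊕0⊕0⊕1⊕1⊕0⊕0⊕0⊕1⊕0⊕1⊕0⊕1 = 0
Parity bit = 0 (so all 19 bits XOR to 0).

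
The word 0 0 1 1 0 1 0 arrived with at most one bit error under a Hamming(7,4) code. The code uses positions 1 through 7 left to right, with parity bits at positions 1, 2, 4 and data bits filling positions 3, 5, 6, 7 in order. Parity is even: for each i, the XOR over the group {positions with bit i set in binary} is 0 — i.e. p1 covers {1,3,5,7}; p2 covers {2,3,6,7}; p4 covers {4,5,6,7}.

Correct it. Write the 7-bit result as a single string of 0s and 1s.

1011010

s1 (pos 1,3,5,7): 0⊕1⊕0⊕0 = 1
s2 (pos 2,3,6,7): 0⊕1⊕1⊕0 = 0
s4 (pos 4,5,6,7): 1⊕0⊕1⊕0 = 0
Syndrome s4…s1 = 001 → error at position 1.
Flip position 1: 0011010 → 1011010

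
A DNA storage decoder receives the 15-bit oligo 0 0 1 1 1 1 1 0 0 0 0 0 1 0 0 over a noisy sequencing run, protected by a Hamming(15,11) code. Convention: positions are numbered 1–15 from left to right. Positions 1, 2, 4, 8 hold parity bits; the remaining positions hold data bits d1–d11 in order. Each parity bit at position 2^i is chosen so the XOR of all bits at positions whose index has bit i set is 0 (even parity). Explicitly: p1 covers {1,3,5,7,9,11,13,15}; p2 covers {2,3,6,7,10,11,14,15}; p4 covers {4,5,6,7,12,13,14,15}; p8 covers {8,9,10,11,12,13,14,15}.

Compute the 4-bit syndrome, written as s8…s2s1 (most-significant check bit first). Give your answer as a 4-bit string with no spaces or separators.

s1 (pos 1,3,5,7,9,11,13,15): 0⊕1⊕1⊕1⊕0⊕0⊕1⊕0 = 0
s2 (pos 2,3,6,7,10,11,14,15): 0⊕1⊕1⊕1⊕0⊕0⊕0⊕0 = 1
s4 (pos 4,5,6,7,12,13,14,15): 1⊕1⊕1⊕1⊕0⊕1⊕0⊕0 = 1
s8 (pos 8,9,10,11,12,13,14,15): 0⊕0⊕0⊕0⊕0⊕1⊕0⊕0 = 1
Syndrome s8…s1 = 1110 → error at position 14.

1110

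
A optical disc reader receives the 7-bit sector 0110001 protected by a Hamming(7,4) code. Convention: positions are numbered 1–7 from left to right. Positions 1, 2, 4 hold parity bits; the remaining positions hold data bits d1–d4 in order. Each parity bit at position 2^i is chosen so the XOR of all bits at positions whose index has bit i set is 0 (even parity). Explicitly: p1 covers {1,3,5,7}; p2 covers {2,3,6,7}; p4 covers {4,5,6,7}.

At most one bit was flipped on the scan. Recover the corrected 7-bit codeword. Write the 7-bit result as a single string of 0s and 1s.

0110011

s1 (pos 1,3,5,7): 0⊕1⊕0⊕1 = 0
s2 (pos 2,3,6,7): 1⊕1⊕0⊕1 = 1
s4 (pos 4,5,6,7): 0⊕0⊕0⊕1 = 1
Syndrome s4…s1 = 110 → error at position 6.
Flip position 6: 0110001 → 0110011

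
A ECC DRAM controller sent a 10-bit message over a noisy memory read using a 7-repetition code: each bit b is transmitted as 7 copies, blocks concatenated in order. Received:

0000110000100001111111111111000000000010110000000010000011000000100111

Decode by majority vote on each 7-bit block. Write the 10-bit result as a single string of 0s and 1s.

0011000001

Block 1 (0000110): 2 ones → 0
Block 2 (0001000): 1 one → 0
Block 3 (0111111): 6 ones → 1
Block 4 (1111111): 7 ones → 1
Block 5 (0000000): 0 ones → 0
Block 6 (0001011): 3 ones → 0
Block 7 (0000000): 0 ones → 0
Block 8 (0100000): 1 one → 0
Block 9 (1100000): 2 ones → 0
Block 10 (0100111): 4 ones → 1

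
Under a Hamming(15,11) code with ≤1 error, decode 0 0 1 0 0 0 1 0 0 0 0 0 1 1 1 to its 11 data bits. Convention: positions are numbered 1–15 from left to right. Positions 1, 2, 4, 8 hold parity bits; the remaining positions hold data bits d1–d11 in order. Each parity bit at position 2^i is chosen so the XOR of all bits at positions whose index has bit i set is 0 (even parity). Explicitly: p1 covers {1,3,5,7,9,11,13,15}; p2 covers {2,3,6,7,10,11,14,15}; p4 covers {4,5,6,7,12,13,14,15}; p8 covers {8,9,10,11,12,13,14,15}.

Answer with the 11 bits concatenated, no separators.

10010000111

s1 (pos 1,3,5,7,9,11,13,15): 0⊕1⊕0⊕1⊕0⊕0⊕1⊕1 = 0
s2 (pos 2,3,6,7,10,11,14,15): 0⊕1⊕0⊕1⊕0⊕0⊕1⊕1 = 0
s4 (pos 4,5,6,7,12,13,14,15): 0⊕0⊕0⊕1⊕0⊕1⊕1⊕1 = 0
s8 (pos 8,9,10,11,12,13,14,15): 0⊕0⊕0⊕0⊕0⊕1⊕1⊕1 = 1
Syndrome s8…s1 = 1000 → error at position 8.
Flip position 8: 001000100000111 → 001000110000111
Read data bits from positions 3,5,6,7,9,10,11,12,13,14,15: 10010000111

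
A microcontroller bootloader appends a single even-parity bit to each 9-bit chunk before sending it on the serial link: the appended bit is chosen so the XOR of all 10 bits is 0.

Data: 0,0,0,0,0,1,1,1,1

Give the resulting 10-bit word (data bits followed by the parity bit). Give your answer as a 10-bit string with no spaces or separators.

XOR of the 9 data bits: 0⊕0⊕0⊕0⊕0⊕1⊕1⊕1⊕1 = 0
Parity bit = 0 (so all 10 bits XOR to 0).

0000011110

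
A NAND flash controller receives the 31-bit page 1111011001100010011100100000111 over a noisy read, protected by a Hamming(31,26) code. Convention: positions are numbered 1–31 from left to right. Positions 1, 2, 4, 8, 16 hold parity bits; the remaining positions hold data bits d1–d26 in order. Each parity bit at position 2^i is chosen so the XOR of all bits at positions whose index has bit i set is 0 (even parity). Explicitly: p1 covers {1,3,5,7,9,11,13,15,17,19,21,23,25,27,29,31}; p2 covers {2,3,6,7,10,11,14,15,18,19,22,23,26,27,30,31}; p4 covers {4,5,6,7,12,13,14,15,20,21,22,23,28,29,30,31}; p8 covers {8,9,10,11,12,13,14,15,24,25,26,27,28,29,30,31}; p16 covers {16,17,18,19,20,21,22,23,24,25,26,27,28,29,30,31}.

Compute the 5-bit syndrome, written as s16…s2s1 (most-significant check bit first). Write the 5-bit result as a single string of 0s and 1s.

10101

s1 (pos 1,3,5,7,9,11,13,15,17,19,21,23,25,27,29,31): 1⊕1⊕0⊕1⊕0⊕1⊕0⊕1⊕0⊕1⊕0⊕1⊕0⊕0⊕1⊕1 = 1
s2 (pos 2,3,6,7,10,11,14,15,18,19,22,23,26,27,30,31): 1⊕1⊕1⊕1⊕1⊕1⊕0⊕1⊕1⊕1⊕0⊕1⊕0⊕0⊕1⊕1 = 0
s4 (pos 4,5,6,7,12,13,14,15,20,21,22,23,28,29,30,31): 1⊕0⊕1⊕1⊕0⊕0⊕0⊕1⊕1⊕0⊕0⊕1⊕0⊕1⊕1⊕1 = 1
s8 (pos 8,9,10,11,12,13,14,15,24,25,26,27,28,29,30,31): 0⊕0⊕1⊕1⊕0⊕0⊕0⊕1⊕0⊕0⊕0⊕0⊕0⊕1⊕1⊕1 = 0
s16 (pos 16,17,18,19,20,21,22,23,24,25,26,27,28,29,30,31): 0⊕0⊕1⊕1⊕1⊕0⊕0⊕1⊕0⊕0⊕0⊕0⊕0⊕1⊕1⊕1 = 1
Syndrome s16…s1 = 10101 → error at position 21.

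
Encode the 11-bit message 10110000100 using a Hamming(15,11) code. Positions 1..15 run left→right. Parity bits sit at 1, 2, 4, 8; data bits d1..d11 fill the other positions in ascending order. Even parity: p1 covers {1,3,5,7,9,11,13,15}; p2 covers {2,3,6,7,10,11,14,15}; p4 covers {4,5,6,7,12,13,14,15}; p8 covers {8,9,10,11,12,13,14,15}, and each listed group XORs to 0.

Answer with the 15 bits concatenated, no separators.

Place data at non-parity positions: p1 p2 1 p4 0 1 1 p8 0 0 0 0 1 0 0
p1 (pos 1,3,5,7,9,11,13,15): XOR of data positions = 1⊕0⊕1⊕0⊕0⊕1⊕0 = 1
p2 (pos 2,3,6,7,10,11,14,15): XOR of data positions = 1⊕1⊕1⊕0⊕0⊕0⊕0 = 1
p4 (pos 4,5,6,7,12,13,14,15): XOR of data positions = 0⊕1⊕1⊕0⊕1⊕0⊕0 = 1
p8 (pos 8,9,10,11,12,13,14,15): XOR of data positions = 0⊕0⊕0⊕0⊕1⊕0⊕0 = 1
Codeword: 111101110000100

111101110000100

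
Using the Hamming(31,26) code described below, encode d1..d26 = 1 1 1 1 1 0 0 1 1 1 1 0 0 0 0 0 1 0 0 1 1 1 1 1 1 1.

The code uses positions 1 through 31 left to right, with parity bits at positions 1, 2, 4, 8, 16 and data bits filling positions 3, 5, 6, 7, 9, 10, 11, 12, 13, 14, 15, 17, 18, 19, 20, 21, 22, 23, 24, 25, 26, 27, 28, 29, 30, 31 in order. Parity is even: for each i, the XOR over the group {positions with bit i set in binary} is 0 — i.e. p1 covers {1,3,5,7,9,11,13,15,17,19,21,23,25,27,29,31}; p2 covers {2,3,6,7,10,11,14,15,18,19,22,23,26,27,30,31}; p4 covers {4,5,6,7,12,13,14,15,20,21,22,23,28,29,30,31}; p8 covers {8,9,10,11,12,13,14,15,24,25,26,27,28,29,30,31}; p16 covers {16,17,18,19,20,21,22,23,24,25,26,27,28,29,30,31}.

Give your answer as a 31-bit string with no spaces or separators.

Place data at non-parity positions: p1 p2 1 p4 1 1 1 p8 1 0 0 1 1 1 1 p16 0 0 0 0 0 1 0 0 1 1 1 1 1 1 1
p1 (pos 1,3,5,7,9,11,13,15,17,19,21,23,25,27,29,31): XOR of data positions = 1⊕1⊕1⊕1⊕0⊕1⊕1⊕0⊕0⊕0⊕0⊕1⊕1⊕1⊕1 = 0
p2 (pos 2,3,6,7,10,11,14,15,18,19,22,23,26,27,30,31): XOR of data positions = 1⊕1⊕1⊕0⊕0⊕1⊕1⊕0⊕0⊕1⊕0⊕1⊕1⊕1⊕1 = 0
p4 (pos 4,5,6,7,12,13,14,15,20,21,22,23,28,29,30,31): XOR of data positions = 1⊕1⊕1⊕1⊕1⊕1⊕1⊕0⊕0⊕1⊕0⊕1⊕1⊕1⊕1 = 0
p8 (pos 8,9,10,11,12,13,14,15,24,25,26,27,28,29,30,31): XOR of data positions = 1⊕0⊕0⊕1⊕1⊕1⊕1⊕0⊕1⊕1⊕1⊕1⊕1⊕1⊕1 = 0
p16 (pos 16,17,18,19,20,21,22,23,24,25,26,27,28,29,30,31): XOR of data positions = 0⊕0⊕0⊕0⊕0⊕1⊕0⊕0⊕1⊕1⊕1⊕1⊕1⊕1⊕1 = 0
Codeword: 0010111010011110000001001111111

0010111010011110000001001111111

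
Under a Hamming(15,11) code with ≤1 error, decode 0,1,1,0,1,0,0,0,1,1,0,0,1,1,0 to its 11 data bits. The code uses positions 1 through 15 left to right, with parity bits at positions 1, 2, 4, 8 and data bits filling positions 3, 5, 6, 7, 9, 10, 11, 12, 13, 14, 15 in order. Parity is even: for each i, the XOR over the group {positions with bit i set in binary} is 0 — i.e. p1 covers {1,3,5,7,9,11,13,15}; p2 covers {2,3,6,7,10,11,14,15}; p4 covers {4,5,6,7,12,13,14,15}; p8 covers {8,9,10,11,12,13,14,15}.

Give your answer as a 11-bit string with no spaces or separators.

11001100110

s1 (pos 1,3,5,7,9,11,13,15): 0⊕1⊕1⊕0⊕1⊕0⊕1⊕0 = 0
s2 (pos 2,3,6,7,10,11,14,15): 1⊕1⊕0⊕0⊕1⊕0⊕1⊕0 = 0
s4 (pos 4,5,6,7,12,13,14,15): 0⊕1⊕0⊕0⊕0⊕1⊕1⊕0 = 1
s8 (pos 8,9,10,11,12,13,14,15): 0⊕1⊕1⊕0⊕0⊕1⊕1⊕0 = 0
Syndrome s8…s1 = 0100 → error at position 4.
Flip position 4: 011010001100110 → 011110001100110
Read data bits from positions 3,5,6,7,9,10,11,12,13,14,15: 11001100110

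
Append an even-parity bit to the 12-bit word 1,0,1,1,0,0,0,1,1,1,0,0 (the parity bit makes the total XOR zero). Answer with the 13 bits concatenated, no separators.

1011000111000

XOR of the 12 data bits: 1⊕0⊕1⊕1⊕0⊕0⊕0⊕1⊕1⊕1⊕0⊕0 = 0
Parity bit = 0 (so all 13 bits XOR to 0).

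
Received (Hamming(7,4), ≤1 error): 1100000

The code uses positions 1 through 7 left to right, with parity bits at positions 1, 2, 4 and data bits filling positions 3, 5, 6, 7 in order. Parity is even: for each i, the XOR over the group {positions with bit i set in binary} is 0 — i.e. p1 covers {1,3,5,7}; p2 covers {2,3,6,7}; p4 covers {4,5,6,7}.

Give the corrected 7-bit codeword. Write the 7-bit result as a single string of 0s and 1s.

s1 (pos 1,3,5,7): 1⊕0⊕0⊕0 = 1
s2 (pos 2,3,6,7): 1⊕0⊕0⊕0 = 1
s4 (pos 4,5,6,7): 0⊕0⊕0⊕0 = 0
Syndrome s4…s1 = 011 → error at position 3.
Flip position 3: 1100000 → 1110000

1110000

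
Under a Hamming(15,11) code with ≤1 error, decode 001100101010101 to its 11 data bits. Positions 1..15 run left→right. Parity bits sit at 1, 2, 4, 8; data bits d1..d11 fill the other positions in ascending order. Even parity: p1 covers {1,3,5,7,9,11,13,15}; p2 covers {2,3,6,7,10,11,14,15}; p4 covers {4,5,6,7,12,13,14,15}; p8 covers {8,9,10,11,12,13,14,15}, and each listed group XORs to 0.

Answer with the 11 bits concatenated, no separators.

s1 (pos 1,3,5,7,9,11,13,15): 0⊕1⊕0⊕1⊕1⊕1⊕1⊕1 = 0
s2 (pos 2,3,6,7,10,11,14,15): 0⊕1⊕0⊕1⊕0⊕1⊕0⊕1 = 0
s4 (pos 4,5,6,7,12,13,14,15): 1⊕0⊕0⊕1⊕0⊕1⊕0⊕1 = 0
s8 (pos 8,9,10,11,12,13,14,15): 0⊕1⊕0⊕1⊕0⊕1⊕0⊕1 = 0
Syndrome s8…s1 = 0000 → no error.
Read data bits from positions 3,5,6,7,9,10,11,12,13,14,15: 10011010101

10011010101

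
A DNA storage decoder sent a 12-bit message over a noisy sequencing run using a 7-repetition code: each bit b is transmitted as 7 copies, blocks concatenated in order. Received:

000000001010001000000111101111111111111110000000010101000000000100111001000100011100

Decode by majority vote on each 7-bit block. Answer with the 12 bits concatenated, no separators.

000111000100

Block 1 (0000000): 0 ones → 0
Block 2 (0101000): 2 ones → 0
Block 3 (1000000): 1 one → 0
Block 4 (1111011): 6 ones → 1
Block 5 (1111111): 7 ones → 1
Block 6 (1111110): 6 ones → 1
Block 7 (0000000): 0 ones → 0
Block 8 (1010100): 3 ones → 0
Block 9 (0000000): 0 ones → 0
Block 10 (1001110): 4 ones → 1
Block 11 (0100010): 2 ones → 0
Block 12 (0011100): 3 ones → 0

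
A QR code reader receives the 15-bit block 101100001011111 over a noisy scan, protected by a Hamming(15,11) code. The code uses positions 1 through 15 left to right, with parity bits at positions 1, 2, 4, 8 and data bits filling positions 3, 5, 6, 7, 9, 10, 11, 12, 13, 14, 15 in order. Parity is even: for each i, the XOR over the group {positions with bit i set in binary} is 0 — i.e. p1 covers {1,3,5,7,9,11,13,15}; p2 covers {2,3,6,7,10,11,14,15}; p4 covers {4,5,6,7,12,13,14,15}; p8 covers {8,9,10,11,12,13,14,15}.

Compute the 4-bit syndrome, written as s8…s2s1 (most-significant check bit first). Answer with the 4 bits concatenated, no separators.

0100

s1 (pos 1,3,5,7,9,11,13,15): 1⊕1⊕0⊕0⊕1⊕1⊕1⊕1 = 0
s2 (pos 2,3,6,7,10,11,14,15): 0⊕1⊕0⊕0⊕0⊕1⊕1⊕1 = 0
s4 (pos 4,5,6,7,12,13,14,15): 1⊕0⊕0⊕0⊕1⊕1⊕1⊕1 = 1
s8 (pos 8,9,10,11,12,13,14,15): 0⊕1⊕0⊕1⊕1⊕1⊕1⊕1 = 0
Syndrome s8…s1 = 0100 → error at position 4.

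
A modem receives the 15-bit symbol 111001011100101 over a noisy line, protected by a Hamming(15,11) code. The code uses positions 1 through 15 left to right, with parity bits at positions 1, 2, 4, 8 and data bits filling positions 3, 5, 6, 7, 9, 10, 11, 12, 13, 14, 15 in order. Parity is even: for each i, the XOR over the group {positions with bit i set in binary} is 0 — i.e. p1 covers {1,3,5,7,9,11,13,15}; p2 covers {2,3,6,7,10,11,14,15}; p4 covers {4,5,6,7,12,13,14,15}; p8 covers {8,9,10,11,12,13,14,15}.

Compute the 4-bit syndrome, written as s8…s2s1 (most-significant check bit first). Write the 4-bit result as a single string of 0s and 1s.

s1 (pos 1,3,5,7,9,11,13,15): 1⊕1⊕0⊕0⊕1⊕0⊕1⊕1 = 1
s2 (pos 2,3,6,7,10,11,14,15): 1⊕1⊕1⊕0⊕1⊕0⊕0⊕1 = 1
s4 (pos 4,5,6,7,12,13,14,15): 0⊕0⊕1⊕0⊕0⊕1⊕0⊕1 = 1
s8 (pos 8,9,10,11,12,13,14,15): 1⊕1⊕1⊕0⊕0⊕1⊕0⊕1 = 1
Syndrome s8…s1 = 1111 → error at position 15.

1111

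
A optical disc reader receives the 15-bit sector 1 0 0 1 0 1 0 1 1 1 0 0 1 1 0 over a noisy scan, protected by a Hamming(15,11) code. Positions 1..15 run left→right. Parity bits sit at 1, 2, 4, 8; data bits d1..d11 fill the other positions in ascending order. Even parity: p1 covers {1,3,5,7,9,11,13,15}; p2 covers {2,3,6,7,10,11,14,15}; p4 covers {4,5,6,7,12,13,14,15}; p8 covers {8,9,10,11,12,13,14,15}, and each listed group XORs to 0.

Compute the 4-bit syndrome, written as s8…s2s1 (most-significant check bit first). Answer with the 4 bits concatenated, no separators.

s1 (pos 1,3,5,7,9,11,13,15): 1⊕0⊕0⊕0⊕1⊕0⊕1⊕0 = 1
s2 (pos 2,3,6,7,10,11,14,15): 0⊕0⊕1⊕0⊕1⊕0⊕1⊕0 = 1
s4 (pos 4,5,6,7,12,13,14,15): 1⊕0⊕1⊕0⊕0⊕1⊕1⊕0 = 0
s8 (pos 8,9,10,11,12,13,14,15): 1⊕1⊕1⊕0⊕0⊕1⊕1⊕0 = 1
Syndrome s8…s1 = 1011 → error at position 11.

1011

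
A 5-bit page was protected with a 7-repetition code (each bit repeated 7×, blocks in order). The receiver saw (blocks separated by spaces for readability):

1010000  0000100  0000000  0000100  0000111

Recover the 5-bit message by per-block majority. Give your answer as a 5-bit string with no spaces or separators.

00000

Block 1 (1010000): 2 ones → 0
Block 2 (0000100): 1 one → 0
Block 3 (0000000): 0 ones → 0
Block 4 (0000100): 1 one → 0
Block 5 (0000111): 3 ones → 0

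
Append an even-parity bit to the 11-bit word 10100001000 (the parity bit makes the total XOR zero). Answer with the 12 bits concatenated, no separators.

101000010001

XOR of the 11 data bits: 1⊕0⊕1⊕0⊕0⊕0⊕0⊕1⊕0⊕0⊕0 = 1
Parity bit = 1 (so all 12 bits XOR to 0).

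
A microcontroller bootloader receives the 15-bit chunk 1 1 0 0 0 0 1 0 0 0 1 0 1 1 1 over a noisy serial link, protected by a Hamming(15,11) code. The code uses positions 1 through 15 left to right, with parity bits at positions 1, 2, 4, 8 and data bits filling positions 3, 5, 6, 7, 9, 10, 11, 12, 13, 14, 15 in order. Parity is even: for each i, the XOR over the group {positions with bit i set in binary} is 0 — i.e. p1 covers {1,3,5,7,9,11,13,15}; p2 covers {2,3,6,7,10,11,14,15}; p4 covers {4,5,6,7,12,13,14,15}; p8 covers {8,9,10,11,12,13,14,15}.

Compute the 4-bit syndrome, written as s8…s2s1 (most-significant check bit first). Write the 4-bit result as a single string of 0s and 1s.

0011

s1 (pos 1,3,5,7,9,11,13,15): 1⊕0⊕0⊕1⊕0⊕1⊕1⊕1 = 1
s2 (pos 2,3,6,7,10,11,14,15): 1⊕0⊕0⊕1⊕0⊕1⊕1⊕1 = 1
s4 (pos 4,5,6,7,12,13,14,15): 0⊕0⊕0⊕1⊕0⊕1⊕1⊕1 = 0
s8 (pos 8,9,10,11,12,13,14,15): 0⊕0⊕0⊕1⊕0⊕1⊕1⊕1 = 0
Syndrome s8…s1 = 0011 → error at position 3.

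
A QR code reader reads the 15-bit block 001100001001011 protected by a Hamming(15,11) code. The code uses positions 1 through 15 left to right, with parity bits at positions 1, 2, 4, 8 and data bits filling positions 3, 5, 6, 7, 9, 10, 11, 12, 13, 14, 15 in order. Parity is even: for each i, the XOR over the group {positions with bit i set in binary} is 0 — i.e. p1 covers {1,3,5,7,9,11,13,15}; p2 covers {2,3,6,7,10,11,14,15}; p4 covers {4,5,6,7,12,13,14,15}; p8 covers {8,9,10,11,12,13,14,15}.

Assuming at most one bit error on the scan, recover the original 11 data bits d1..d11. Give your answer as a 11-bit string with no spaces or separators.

00001001011

s1 (pos 1,3,5,7,9,11,13,15): 0⊕1⊕0⊕0⊕1⊕0⊕0⊕1 = 1
s2 (pos 2,3,6,7,10,11,14,15): 0⊕1⊕0⊕0⊕0⊕0⊕1⊕1 = 1
s4 (pos 4,5,6,7,12,13,14,15): 1⊕0⊕0⊕0⊕1⊕0⊕1⊕1 = 0
s8 (pos 8,9,10,11,12,13,14,15): 0⊕1⊕0⊕0⊕1⊕0⊕1⊕1 = 0
Syndrome s8…s1 = 0011 → error at position 3.
Flip position 3: 001100001001011 → 000100001001011
Read data bits from positions 3,5,6,7,9,10,11,12,13,14,15: 00001001011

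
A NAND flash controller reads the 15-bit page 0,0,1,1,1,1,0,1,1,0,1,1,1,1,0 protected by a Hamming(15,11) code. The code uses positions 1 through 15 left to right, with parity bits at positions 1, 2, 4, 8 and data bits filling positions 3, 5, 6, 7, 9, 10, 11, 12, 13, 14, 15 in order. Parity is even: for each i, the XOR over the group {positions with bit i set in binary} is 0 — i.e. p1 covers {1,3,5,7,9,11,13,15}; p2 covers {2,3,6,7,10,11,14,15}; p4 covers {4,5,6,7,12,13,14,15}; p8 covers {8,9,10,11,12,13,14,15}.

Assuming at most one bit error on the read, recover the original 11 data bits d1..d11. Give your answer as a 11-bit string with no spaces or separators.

11101011110

s1 (pos 1,3,5,7,9,11,13,15): 0⊕1⊕1⊕0⊕1⊕1⊕1⊕0 = 1
s2 (pos 2,3,6,7,10,11,14,15): 0⊕1⊕1⊕0⊕0⊕1⊕1⊕0 = 0
s4 (pos 4,5,6,7,12,13,14,15): 1⊕1⊕1⊕0⊕1⊕1⊕1⊕0 = 0
s8 (pos 8,9,10,11,12,13,14,15): 1⊕1⊕0⊕1⊕1⊕1⊕1⊕0 = 0
Syndrome s8…s1 = 0001 → error at position 1.
Flip position 1: 001111011011110 → 101111011011110
Read data bits from positions 3,5,6,7,9,10,11,12,13,14,15: 11101011110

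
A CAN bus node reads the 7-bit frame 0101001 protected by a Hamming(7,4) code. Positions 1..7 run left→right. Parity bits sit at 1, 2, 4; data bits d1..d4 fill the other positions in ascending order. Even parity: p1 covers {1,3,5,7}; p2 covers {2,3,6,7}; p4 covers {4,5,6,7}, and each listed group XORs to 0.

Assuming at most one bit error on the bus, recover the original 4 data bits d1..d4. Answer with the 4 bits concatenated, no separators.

s1 (pos 1,3,5,7): 0⊕0⊕0⊕1 = 1
s2 (pos 2,3,6,7): 1⊕0⊕0⊕1 = 0
s4 (pos 4,5,6,7): 1⊕0⊕0⊕1 = 0
Syndrome s4…s1 = 001 → error at position 1.
Flip position 1: 0101001 → 1101001
Read data bits from positions 3,5,6,7: 0001

0001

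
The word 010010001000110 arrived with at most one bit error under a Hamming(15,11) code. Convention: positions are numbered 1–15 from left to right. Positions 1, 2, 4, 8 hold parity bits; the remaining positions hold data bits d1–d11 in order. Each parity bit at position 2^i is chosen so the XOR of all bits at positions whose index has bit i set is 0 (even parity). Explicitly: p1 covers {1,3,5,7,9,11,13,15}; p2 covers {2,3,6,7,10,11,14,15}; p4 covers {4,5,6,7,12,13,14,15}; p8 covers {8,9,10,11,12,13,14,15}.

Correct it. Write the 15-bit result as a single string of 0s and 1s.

010010001000010

s1 (pos 1,3,5,7,9,11,13,15): 0⊕0⊕1⊕0⊕1⊕0⊕1⊕0 = 1
s2 (pos 2,3,6,7,10,11,14,15): 1⊕0⊕0⊕0⊕0⊕0⊕1⊕0 = 0
s4 (pos 4,5,6,7,12,13,14,15): 0⊕1⊕0⊕0⊕0⊕1⊕1⊕0 = 1
s8 (pos 8,9,10,11,12,13,14,15): 0⊕1⊕0⊕0⊕0⊕1⊕1⊕0 = 1
Syndrome s8…s1 = 1101 → error at position 13.
Flip position 13: 010010001000110 → 010010001000010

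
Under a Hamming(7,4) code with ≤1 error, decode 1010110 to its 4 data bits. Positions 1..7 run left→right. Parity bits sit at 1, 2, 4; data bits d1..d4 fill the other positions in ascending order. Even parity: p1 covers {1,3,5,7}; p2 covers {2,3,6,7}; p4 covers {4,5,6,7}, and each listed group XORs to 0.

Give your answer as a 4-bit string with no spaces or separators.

s1 (pos 1,3,5,7): 1⊕1⊕1⊕0 = 1
s2 (pos 2,3,6,7): 0⊕1⊕1⊕0 = 0
s4 (pos 4,5,6,7): 0⊕1⊕1⊕0 = 0
Syndrome s4…s1 = 001 → error at position 1.
Flip position 1: 1010110 → 0010110
Read data bits from positions 3,5,6,7: 1110

1110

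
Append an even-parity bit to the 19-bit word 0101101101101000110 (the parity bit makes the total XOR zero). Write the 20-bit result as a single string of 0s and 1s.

XOR of the 19 data bits: 0⊕1⊕0⊕1⊕1⊕0⊕1⊕1⊕0⊕1⊕1⊕0⊕1⊕0⊕0⊕0⊕1⊕1⊕0 = 0
Parity bit = 0 (so all 20 bits XOR to 0).

01011011011010001100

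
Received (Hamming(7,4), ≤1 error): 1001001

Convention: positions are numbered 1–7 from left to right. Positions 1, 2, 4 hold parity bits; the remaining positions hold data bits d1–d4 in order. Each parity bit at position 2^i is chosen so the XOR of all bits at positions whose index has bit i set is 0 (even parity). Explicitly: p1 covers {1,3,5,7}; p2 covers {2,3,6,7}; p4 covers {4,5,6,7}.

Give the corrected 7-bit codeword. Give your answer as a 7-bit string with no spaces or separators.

1101001

s1 (pos 1,3,5,7): 1⊕0⊕0⊕1 = 0
s2 (pos 2,3,6,7): 0⊕0⊕0⊕1 = 1
s4 (pos 4,5,6,7): 1⊕0⊕0⊕1 = 0
Syndrome s4…s1 = 010 → error at position 2.
Flip position 2: 1001001 → 1101001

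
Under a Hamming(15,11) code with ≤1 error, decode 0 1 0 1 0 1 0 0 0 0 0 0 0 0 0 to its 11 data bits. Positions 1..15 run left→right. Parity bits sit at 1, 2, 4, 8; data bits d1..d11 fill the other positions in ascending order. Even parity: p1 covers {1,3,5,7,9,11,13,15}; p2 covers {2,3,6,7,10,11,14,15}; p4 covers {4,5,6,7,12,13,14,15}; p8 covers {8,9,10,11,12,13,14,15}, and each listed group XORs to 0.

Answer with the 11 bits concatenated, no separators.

00100000000

s1 (pos 1,3,5,7,9,11,13,15): 0⊕0⊕0⊕0⊕0⊕0⊕0⊕0 = 0
s2 (pos 2,3,6,7,10,11,14,15): 1⊕0⊕1⊕0⊕0⊕0⊕0⊕0 = 0
s4 (pos 4,5,6,7,12,13,14,15): 1⊕0⊕1⊕0⊕0⊕0⊕0⊕0 = 0
s8 (pos 8,9,10,11,12,13,14,15): 0⊕0⊕0⊕0⊕0⊕0⊕0⊕0 = 0
Syndrome s8…s1 = 0000 → no error.
Read data bits from positions 3,5,6,7,9,10,11,12,13,14,15: 00100000000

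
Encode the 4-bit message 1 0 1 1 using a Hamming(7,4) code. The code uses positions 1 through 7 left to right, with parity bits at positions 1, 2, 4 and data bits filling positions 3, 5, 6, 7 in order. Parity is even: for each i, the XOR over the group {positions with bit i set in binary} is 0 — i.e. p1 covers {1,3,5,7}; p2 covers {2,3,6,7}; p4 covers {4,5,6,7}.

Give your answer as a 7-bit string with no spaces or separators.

Place data at non-parity positions: p1 p2 1 p4 0 1 1
p1 (pos 1,3,5,7): XOR of data positions = 1⊕0⊕1 = 0
p2 (pos 2,3,6,7): XOR of data positions = 1⊕1⊕1 = 1
p4 (pos 4,5,6,7): XOR of data positions = 0⊕1⊕1 = 0
Codeword: 0110011

0110011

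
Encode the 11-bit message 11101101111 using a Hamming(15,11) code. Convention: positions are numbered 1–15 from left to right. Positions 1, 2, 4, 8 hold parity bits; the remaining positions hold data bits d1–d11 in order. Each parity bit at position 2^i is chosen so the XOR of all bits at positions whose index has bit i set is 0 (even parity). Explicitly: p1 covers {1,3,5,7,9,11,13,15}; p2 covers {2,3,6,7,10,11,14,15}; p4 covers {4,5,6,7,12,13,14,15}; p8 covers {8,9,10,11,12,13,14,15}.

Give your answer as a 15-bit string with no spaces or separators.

111011001101111

Place data at non-parity positions: p1 p2 1 p4 1 1 0 p8 1 1 0 1 1 1 1
p1 (pos 1,3,5,7,9,11,13,15): XOR of data positions = 1⊕1⊕0⊕1⊕0⊕1⊕1 = 1
p2 (pos 2,3,6,7,10,11,14,15): XOR of data positions = 1⊕1⊕0⊕1⊕0⊕1⊕1 = 1
p4 (pos 4,5,6,7,12,13,14,15): XOR of data positions = 1⊕1⊕0⊕1⊕1⊕1⊕1 = 0
p8 (pos 8,9,10,11,12,13,14,15): XOR of data positions = 1⊕1⊕0⊕1⊕1⊕1⊕1 = 0
Codeword: 111011001101111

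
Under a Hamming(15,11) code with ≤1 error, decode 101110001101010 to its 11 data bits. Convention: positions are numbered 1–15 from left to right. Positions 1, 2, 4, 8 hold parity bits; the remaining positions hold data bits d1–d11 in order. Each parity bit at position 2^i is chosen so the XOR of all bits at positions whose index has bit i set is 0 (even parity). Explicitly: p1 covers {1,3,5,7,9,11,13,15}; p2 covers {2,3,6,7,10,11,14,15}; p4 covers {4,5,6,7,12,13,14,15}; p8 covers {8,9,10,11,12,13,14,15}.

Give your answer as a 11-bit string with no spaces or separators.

s1 (pos 1,3,5,7,9,11,13,15): 1⊕1⊕1⊕0⊕1⊕0⊕0⊕0 = 0
s2 (pos 2,3,6,7,10,11,14,15): 0⊕1⊕0⊕0⊕1⊕0⊕1⊕0 = 1
s4 (pos 4,5,6,7,12,13,14,15): 1⊕1⊕0⊕0⊕1⊕0⊕1⊕0 = 0
s8 (pos 8,9,10,11,12,13,14,15): 0⊕1⊕1⊕0⊕1⊕0⊕1⊕0 = 0
Syndrome s8…s1 = 0010 → error at position 2.
Flip position 2: 101110001101010 → 111110001101010
Read data bits from positions 3,5,6,7,9,10,11,12,13,14,15: 11001101010

11001101010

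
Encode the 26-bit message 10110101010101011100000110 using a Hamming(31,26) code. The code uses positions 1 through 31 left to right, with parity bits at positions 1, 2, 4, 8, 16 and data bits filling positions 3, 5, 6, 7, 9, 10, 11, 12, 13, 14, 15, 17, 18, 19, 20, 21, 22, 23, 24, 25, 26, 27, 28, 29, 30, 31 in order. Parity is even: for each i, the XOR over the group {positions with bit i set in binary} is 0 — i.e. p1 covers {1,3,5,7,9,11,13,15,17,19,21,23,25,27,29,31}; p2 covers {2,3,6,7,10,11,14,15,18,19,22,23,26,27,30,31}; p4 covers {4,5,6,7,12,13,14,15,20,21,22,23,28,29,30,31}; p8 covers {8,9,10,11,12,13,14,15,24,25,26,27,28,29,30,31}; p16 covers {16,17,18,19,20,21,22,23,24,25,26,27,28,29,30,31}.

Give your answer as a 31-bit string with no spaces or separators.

1111011101010101101011100000110

Place data at non-parity positions: p1 p2 1 p4 0 1 1 p8 0 1 0 1 0 1 0 p16 1 0 1 0 1 1 1 0 0 0 0 0 1 1 0
p1 (pos 1,3,5,7,9,11,13,15,17,19,21,23,25,27,29,31): XOR of data positions = 1⊕0⊕1⊕0⊕0⊕0⊕0⊕1⊕1⊕1⊕1⊕0⊕0⊕1⊕0 = 1
p2 (pos 2,3,6,7,10,11,14,15,18,19,22,23,26,27,30,31): XOR of data positions = 1⊕1⊕1⊕1⊕0⊕1⊕0⊕0⊕1⊕1⊕1⊕0⊕0⊕1⊕0 = 1
p4 (pos 4,5,6,7,12,13,14,15,20,21,22,23,28,29,30,31): XOR of data positions = 0⊕1⊕1⊕1⊕0⊕1⊕0⊕0⊕1⊕1⊕1⊕0⊕1⊕1⊕0 = 1
p8 (pos 8,9,10,11,12,13,14,15,24,25,26,27,28,29,30,31): XOR of data positions = 0⊕1⊕0⊕1⊕0⊕1⊕0⊕0⊕0⊕0⊕0⊕0⊕1⊕1⊕0 = 1
p16 (pos 16,17,18,19,20,21,22,23,24,25,26,27,28,29,30,31): XOR of data positions = 1⊕0⊕1⊕0⊕1⊕1⊕1⊕0⊕0⊕0⊕0⊕0⊕1⊕1⊕0 = 1
Codeword: 1111011101010101101011100000110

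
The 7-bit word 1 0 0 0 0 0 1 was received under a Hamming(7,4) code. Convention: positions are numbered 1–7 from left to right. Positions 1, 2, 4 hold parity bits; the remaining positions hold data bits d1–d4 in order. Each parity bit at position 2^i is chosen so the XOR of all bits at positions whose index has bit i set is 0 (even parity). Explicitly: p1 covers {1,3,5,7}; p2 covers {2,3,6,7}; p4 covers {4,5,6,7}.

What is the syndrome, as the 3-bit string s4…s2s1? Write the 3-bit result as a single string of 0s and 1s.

s1 (pos 1,3,5,7): 1⊕0⊕0⊕1 = 0
s2 (pos 2,3,6,7): 0⊕0⊕0⊕1 = 1
s4 (pos 4,5,6,7): 0⊕0⊕0⊕1 = 1
Syndrome s4…s1 = 110 → error at position 6.

110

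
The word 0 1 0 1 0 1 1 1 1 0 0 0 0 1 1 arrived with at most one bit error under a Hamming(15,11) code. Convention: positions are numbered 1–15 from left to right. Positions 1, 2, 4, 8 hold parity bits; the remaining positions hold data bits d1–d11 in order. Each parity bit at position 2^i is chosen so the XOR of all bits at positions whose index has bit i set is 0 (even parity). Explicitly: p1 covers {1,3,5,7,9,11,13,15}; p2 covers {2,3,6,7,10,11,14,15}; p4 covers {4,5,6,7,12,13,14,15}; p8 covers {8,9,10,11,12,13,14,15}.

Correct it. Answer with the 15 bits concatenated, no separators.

s1 (pos 1,3,5,7,9,11,13,15): 0⊕0⊕0⊕1⊕1⊕0⊕0⊕1 = 1
s2 (pos 2,3,6,7,10,11,14,15): 1⊕0⊕1⊕1⊕0⊕0⊕1⊕1 = 1
s4 (pos 4,5,6,7,12,13,14,15): 1⊕0⊕1⊕1⊕0⊕0⊕1⊕1 = 1
s8 (pos 8,9,10,11,12,13,14,15): 1⊕1⊕0⊕0⊕0⊕0⊕1⊕1 = 0
Syndrome s8…s1 = 0111 → error at position 7.
Flip position 7: 010101111000011 → 010101011000011

010101011000011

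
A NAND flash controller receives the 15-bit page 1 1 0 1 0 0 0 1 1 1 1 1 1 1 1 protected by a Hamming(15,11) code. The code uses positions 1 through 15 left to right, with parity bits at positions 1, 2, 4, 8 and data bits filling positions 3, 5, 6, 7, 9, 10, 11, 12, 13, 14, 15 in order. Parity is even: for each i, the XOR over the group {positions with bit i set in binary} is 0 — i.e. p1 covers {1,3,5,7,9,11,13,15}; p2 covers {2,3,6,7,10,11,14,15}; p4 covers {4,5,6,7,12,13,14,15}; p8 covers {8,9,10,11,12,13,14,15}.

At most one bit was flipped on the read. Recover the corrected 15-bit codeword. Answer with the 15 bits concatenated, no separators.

110100111111111

s1 (pos 1,3,5,7,9,11,13,15): 1⊕0⊕0⊕0⊕1⊕1⊕1⊕1 = 1
s2 (pos 2,3,6,7,10,11,14,15): 1⊕0⊕0⊕0⊕1⊕1⊕1⊕1 = 1
s4 (pos 4,5,6,7,12,13,14,15): 1⊕0⊕0⊕0⊕1⊕1⊕1⊕1 = 1
s8 (pos 8,9,10,11,12,13,14,15): 1⊕1⊕1⊕1⊕1⊕1⊕1⊕1 = 0
Syndrome s8…s1 = 0111 → error at position 7.
Flip position 7: 110100011111111 → 110100111111111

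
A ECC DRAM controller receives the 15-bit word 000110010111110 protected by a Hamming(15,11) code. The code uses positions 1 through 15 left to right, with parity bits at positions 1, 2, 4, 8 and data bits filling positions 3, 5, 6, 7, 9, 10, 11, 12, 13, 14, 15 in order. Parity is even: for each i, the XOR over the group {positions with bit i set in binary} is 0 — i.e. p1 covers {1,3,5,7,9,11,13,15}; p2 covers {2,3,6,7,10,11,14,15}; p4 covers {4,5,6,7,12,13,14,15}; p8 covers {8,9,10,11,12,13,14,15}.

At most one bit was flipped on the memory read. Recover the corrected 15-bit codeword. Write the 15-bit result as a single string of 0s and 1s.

s1 (pos 1,3,5,7,9,11,13,15): 0⊕0⊕1⊕0⊕0⊕1⊕1⊕0 = 1
s2 (pos 2,3,6,7,10,11,14,15): 0⊕0⊕0⊕0⊕1⊕1⊕1⊕0 = 1
s4 (pos 4,5,6,7,12,13,14,15): 1⊕1⊕0⊕0⊕1⊕1⊕1⊕0 = 1
s8 (pos 8,9,10,11,12,13,14,15): 1⊕0⊕1⊕1⊕1⊕1⊕1⊕0 = 0
Syndrome s8…s1 = 0111 → error at position 7.
Flip position 7: 000110010111110 → 000110110111110

000110110111110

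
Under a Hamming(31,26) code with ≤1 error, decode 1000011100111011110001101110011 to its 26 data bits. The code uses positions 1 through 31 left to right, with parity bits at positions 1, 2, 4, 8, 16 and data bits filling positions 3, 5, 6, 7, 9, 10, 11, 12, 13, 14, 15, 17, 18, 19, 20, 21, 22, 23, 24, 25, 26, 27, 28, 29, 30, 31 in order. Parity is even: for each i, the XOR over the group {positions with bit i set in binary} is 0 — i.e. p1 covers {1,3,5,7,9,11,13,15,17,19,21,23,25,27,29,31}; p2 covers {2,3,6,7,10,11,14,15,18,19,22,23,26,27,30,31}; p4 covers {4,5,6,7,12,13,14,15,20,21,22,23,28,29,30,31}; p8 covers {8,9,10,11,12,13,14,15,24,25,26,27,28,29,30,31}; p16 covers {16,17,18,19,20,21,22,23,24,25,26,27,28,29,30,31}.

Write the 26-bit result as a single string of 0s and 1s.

s1 (pos 1,3,5,7,9,11,13,15,17,19,21,23,25,27,29,31): 1⊕0⊕0⊕1⊕0⊕1⊕1⊕1⊕1⊕0⊕0⊕1⊕1⊕1⊕0⊕1 = 0
s2 (pos 2,3,6,7,10,11,14,15,18,19,22,23,26,27,30,31): 0⊕0⊕1⊕1⊕0⊕1⊕0⊕1⊕1⊕0⊕1⊕1⊕1⊕1⊕1⊕1 = 1
s4 (pos 4,5,6,7,12,13,14,15,20,21,22,23,28,29,30,31): 0⊕0⊕1⊕1⊕1⊕1⊕0⊕1⊕0⊕0⊕1⊕1⊕0⊕0⊕1⊕1 = 1
s8 (pos 8,9,10,11,12,13,14,15,24,25,26,27,28,29,30,31): 1⊕0⊕0⊕1⊕1⊕1⊕0⊕1⊕0⊕1⊕1⊕1⊕0⊕0⊕1⊕1 = 0
s16 (pos 16,17,18,19,20,21,22,23,24,25,26,27,28,29,30,31): 1⊕1⊕1⊕0⊕0⊕0⊕1⊕1⊕0⊕1⊕1⊕1⊕0⊕0⊕1⊕1 = 0
Syndrome s16…s1 = 00110 → error at position 6.
Flip position 6: 1000011100111011110001101110011 → 1000001100111011110001101110011
Read data bits from positions 3,5,6,7,9,10,11,12,13,14,15,17,18,19,20,21,22,23,24,25,26,27,28,29,30,31: 00010011101110001101110011

00010011101110001101110011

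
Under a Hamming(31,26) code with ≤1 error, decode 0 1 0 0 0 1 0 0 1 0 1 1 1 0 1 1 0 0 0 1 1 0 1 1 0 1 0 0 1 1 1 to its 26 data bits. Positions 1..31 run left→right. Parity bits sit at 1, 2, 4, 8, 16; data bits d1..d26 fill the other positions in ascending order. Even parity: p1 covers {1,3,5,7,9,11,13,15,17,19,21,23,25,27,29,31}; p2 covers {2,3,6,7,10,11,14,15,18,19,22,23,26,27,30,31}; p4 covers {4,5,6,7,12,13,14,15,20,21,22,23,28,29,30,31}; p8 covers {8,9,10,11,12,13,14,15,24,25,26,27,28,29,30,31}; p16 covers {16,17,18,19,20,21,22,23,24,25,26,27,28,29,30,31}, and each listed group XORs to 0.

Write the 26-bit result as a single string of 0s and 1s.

s1 (pos 1,3,5,7,9,11,13,15,17,19,21,23,25,27,29,31): 0⊕0⊕0⊕0⊕1⊕1⊕1⊕1⊕0⊕0⊕1⊕1⊕0⊕0⊕1⊕1 = 0
s2 (pos 2,3,6,7,10,11,14,15,18,19,22,23,26,27,30,31): 1⊕0⊕1⊕0⊕0⊕1⊕0⊕1⊕0⊕0⊕0⊕1⊕1⊕0⊕1⊕1 = 0
s4 (pos 4,5,6,7,12,13,14,15,20,21,22,23,28,29,30,31): 0⊕0⊕1⊕0⊕1⊕1⊕0⊕1⊕1⊕1⊕0⊕1⊕0⊕1⊕1⊕1 = 0
s8 (pos 8,9,10,11,12,13,14,15,24,25,26,27,28,29,30,31): 0⊕1⊕0⊕1⊕1⊕1⊕0⊕1⊕1⊕0⊕1⊕0⊕0⊕1⊕1⊕1 = 0
s16 (pos 16,17,18,19,20,21,22,23,24,25,26,27,28,29,30,31): 1⊕0⊕0⊕0⊕1⊕1⊕0⊕1⊕1⊕0⊕1⊕0⊕0⊕1⊕1⊕1 = 1
Syndrome s16…s1 = 10000 → error at position 16.
Flip position 16: 0100010010111011000110110100111 → 0100010010111010000110110100111
Read data bits from positions 3,5,6,7,9,10,11,12,13,14,15,17,18,19,20,21,22,23,24,25,26,27,28,29,30,31: 00101011101000110110100111

00101011101000110110100111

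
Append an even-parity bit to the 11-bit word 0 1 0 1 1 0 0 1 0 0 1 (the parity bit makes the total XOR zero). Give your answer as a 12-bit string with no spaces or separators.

010110010011

XOR of the 11 data bits: 0⊕1⊕0⊕1⊕1⊕0⊕0⊕1⊕0⊕0⊕1 = 1
Parity bit = 1 (so all 12 bits XOR to 0).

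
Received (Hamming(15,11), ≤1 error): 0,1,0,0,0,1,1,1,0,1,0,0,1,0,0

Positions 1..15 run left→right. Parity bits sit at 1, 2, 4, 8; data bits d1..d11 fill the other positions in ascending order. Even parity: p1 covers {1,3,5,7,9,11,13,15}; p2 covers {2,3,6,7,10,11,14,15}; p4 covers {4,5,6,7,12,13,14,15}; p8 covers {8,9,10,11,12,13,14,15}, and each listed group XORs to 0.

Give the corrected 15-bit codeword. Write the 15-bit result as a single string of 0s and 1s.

s1 (pos 1,3,5,7,9,11,13,15): 0⊕0⊕0⊕1⊕0⊕0⊕1⊕0 = 0
s2 (pos 2,3,6,7,10,11,14,15): 1⊕0⊕1⊕1⊕1⊕0⊕0⊕0 = 0
s4 (pos 4,5,6,7,12,13,14,15): 0⊕0⊕1⊕1⊕0⊕1⊕0⊕0 = 1
s8 (pos 8,9,10,11,12,13,14,15): 1⊕0⊕1⊕0⊕0⊕1⊕0⊕0 = 1
Syndrome s8…s1 = 1100 → error at position 12.
Flip position 12: 010001110100100 → 010001110101100

010001110101100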